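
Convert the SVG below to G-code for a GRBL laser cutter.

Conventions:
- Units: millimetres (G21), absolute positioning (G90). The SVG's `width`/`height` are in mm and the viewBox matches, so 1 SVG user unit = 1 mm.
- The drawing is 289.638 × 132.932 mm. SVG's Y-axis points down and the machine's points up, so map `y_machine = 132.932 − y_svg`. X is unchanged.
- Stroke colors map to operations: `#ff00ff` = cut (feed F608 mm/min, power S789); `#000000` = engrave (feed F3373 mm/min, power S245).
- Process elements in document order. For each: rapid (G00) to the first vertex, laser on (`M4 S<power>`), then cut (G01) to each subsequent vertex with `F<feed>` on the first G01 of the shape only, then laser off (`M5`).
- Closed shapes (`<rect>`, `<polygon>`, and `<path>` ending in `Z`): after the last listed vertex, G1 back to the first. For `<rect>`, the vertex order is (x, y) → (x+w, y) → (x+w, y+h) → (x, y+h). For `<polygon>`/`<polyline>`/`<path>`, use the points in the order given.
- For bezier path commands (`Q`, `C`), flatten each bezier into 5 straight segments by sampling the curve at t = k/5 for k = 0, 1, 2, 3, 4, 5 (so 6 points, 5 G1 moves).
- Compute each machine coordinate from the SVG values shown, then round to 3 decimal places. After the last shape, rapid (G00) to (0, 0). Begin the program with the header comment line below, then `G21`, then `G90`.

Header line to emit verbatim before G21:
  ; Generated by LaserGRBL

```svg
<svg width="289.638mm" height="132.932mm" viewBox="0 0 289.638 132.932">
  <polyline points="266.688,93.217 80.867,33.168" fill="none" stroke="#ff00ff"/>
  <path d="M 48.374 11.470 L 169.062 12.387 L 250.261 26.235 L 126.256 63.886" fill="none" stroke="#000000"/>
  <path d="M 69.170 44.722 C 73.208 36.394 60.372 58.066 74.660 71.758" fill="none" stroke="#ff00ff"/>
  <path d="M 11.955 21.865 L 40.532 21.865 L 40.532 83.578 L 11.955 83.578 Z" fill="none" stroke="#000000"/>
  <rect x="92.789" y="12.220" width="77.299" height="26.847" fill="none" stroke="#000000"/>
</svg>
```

; Generated by LaserGRBL
G21
G90
G00 X266.688 Y39.715
M4 S789
G01 X80.867 Y99.764 F608
M5
G00 X48.374 Y121.462
M4 S245
G01 X169.062 Y120.545 F3373
G01 X250.261 Y106.697
G01 X126.256 Y69.046
M5
G00 X69.170 Y88.210
M4 S789
G01 X69.920 Y89.911 F608
G01 X68.732 Y86.234
G01 X67.718 Y79.004
G01 X68.990 Y70.043
G01 X74.660 Y61.174
M5
G00 X11.955 Y111.067
M4 S245
G01 X40.532 Y111.067 F3373
G01 X40.532 Y49.354
G01 X11.955 Y49.354
G01 X11.955 Y111.067
M5
G00 X92.789 Y120.712
M4 S245
G01 X170.088 Y120.712 F3373
G01 X170.088 Y93.865
G01 X92.789 Y93.865
G01 X92.789 Y120.712
M5
G00 X0.000 Y0.000

1 u = 1 mm; y_m = 132.932 − y.

[1] `<polyline>` line segment, #ff00ff→cut S789 F608: (266.688,39.715) → (80.867,99.764)

[2] `<path>` open polyline, #000000→engrave S245 F3373: (48.374,121.462) → (169.062,120.545) → (250.261,106.697) → (126.256,69.046)

[3] `<path>` cubic bezier, #ff00ff→cut S789 F608: (69.170,88.210) → (69.920,89.911) → (68.732,86.234) → (67.718,79.004) → (68.990,70.043) → (74.660,61.174)

[4] `<path>` rectangle, #000000→engrave S245 F3373: (11.955,111.067) → (40.532,111.067) → (40.532,49.354) → (11.955,49.354) → (11.955,111.067) (closed)

[5] `<rect>` rectangle, #000000→engrave S245 F3373: (92.789,120.712) → (170.088,120.712) → (170.088,93.865) → (92.789,93.865) → (92.789,120.712) (closed)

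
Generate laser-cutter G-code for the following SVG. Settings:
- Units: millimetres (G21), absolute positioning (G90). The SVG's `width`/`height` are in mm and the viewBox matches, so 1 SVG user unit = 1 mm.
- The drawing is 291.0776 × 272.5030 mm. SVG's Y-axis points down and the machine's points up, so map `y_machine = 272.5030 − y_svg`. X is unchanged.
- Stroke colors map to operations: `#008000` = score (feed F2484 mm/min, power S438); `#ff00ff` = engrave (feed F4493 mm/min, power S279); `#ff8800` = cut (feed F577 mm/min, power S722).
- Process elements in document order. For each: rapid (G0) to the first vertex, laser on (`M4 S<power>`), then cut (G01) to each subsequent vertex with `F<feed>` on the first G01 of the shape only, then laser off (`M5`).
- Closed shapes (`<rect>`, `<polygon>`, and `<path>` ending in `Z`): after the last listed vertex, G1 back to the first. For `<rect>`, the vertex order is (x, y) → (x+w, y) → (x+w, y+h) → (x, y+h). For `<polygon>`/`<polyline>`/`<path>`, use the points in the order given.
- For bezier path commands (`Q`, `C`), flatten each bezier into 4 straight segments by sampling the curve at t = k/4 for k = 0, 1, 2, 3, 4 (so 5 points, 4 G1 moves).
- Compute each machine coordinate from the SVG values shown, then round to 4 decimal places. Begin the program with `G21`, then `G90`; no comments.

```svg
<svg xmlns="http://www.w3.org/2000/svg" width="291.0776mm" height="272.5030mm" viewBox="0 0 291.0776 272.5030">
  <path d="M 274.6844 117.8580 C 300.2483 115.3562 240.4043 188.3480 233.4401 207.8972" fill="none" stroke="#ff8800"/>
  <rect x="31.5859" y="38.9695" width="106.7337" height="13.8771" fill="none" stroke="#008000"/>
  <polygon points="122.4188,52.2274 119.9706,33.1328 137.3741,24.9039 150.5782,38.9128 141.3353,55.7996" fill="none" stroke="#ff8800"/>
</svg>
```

Since the viewBox matches the mm dimensions, user units are millimetres directly. The only transform is the Y-flip y_m = 272.5030 − y_svg.

Shape 1 is a cubic bezier drawn with `<path>`. Its stroke #ff8800 means cut at S722, F577. After flipping Y the toolpath is (274.6844,154.6450) → (280.0041,144.3809) → (266.2603,117.8945) → (246.4175,87.2736) → (233.4401,64.6058).

Shape 2 is a rectangle drawn with `<rect>`. Its stroke #008000 means score at S438, F2484. After flipping Y the toolpath is (31.5859,233.5335) → (138.3196,233.5335) → (138.3196,219.6564) → (31.5859,219.6564) → (31.5859,233.5335), returning to the start.

Shape 3 is a regular polygon drawn with `<polygon>`. Its stroke #ff8800 means cut at S722, F577. After flipping Y the toolpath is (122.4188,220.2756) → (119.9706,239.3702) → (137.3741,247.5991) → (150.5782,233.5902) → (141.3353,216.7034) → (122.4188,220.2756), returning to the start.

G21
G90
G0 X274.6844 Y154.6450
M4 S722
G01 X280.0041 Y144.3809 F577
G01 X266.2603 Y117.8945
G01 X246.4175 Y87.2736
G01 X233.4401 Y64.6058
M5
G0 X31.5859 Y233.5335
M4 S438
G01 X138.3196 Y233.5335 F2484
G01 X138.3196 Y219.6564
G01 X31.5859 Y219.6564
G01 X31.5859 Y233.5335
M5
G0 X122.4188 Y220.2756
M4 S722
G01 X119.9706 Y239.3702 F577
G01 X137.3741 Y247.5991
G01 X150.5782 Y233.5902
G01 X141.3353 Y216.7034
G01 X122.4188 Y220.2756
M5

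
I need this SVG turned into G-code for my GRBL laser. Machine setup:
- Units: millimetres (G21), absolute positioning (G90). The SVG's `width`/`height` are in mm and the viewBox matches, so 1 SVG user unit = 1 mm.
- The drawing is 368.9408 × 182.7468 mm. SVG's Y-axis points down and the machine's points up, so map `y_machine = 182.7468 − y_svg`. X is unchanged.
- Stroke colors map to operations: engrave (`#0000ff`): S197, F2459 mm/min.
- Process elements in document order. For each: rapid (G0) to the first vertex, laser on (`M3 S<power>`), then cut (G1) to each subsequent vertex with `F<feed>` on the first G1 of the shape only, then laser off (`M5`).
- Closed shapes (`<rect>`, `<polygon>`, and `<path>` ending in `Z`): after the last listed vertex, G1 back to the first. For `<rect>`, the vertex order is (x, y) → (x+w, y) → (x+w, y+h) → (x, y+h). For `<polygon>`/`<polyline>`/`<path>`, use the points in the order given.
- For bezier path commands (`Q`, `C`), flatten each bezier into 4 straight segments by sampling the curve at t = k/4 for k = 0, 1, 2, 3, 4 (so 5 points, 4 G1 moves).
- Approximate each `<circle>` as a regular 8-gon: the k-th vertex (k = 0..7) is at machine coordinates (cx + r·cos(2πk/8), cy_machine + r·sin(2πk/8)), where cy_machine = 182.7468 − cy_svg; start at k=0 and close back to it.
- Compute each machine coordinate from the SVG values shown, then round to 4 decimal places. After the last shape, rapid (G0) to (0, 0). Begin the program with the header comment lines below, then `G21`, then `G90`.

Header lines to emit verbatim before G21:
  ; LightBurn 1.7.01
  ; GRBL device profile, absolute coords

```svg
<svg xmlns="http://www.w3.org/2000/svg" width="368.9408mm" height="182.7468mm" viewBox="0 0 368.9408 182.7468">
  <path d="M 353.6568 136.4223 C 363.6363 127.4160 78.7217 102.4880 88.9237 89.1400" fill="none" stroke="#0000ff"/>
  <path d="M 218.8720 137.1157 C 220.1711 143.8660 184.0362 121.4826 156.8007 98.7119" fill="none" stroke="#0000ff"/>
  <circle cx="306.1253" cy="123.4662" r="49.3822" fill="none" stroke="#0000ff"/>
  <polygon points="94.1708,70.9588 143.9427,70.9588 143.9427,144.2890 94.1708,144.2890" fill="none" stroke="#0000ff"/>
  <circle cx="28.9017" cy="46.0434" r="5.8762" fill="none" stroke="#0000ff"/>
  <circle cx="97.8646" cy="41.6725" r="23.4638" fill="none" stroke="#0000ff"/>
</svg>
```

1 u = 1 mm; y_m = 182.7468 − y.

[1] `<path>` cubic bezier, #0000ff→engrave S197 F2459: (353.6568,46.3245) → (315.0677,55.6348) → (221.2068,68.3375) → (127.3876,81.8543) → (88.9237,93.6068)

[2] `<path>` cubic bezier, #0000ff→engrave S197 F2459: (218.8720,45.6311) → (213.5514,45.5818) → (198.5368,53.7626) → (178.1720,67.4787) → (156.8007,84.0349)

[3] `<circle>` circle, #0000ff→engrave S197 F2459: (355.5075,59.2806) → (341.0438,94.1991) → (306.1253,108.6628) → (271.2068,94.1991) → (256.7431,59.2806) → (271.2068,24.3621) → (306.1253,9.8984) → (341.0438,24.3621) → (355.5075,59.2806) (closed)

[4] `<polygon>` rectangle, #0000ff→engrave S197 F2459: (94.1708,111.7880) → (143.9427,111.7880) → (143.9427,38.4578) → (94.1708,38.4578) → (94.1708,111.7880) (closed)

[5] `<circle>` circle, #0000ff→engrave S197 F2459: (34.7779,136.7034) → (33.0568,140.8585) → (28.9017,142.5796) → (24.7466,140.8585) → (23.0255,136.7034) → (24.7466,132.5483) → (28.9017,130.8272) → (33.0568,132.5483) → (34.7779,136.7034) (closed)

[6] `<circle>` circle, #0000ff→engrave S197 F2459: (121.3284,141.0743) → (114.4560,157.6657) → (97.8646,164.5381) → (81.2732,157.6657) → (74.4008,141.0743) → (81.2732,124.4829) → (97.8646,117.6105) → (114.4560,124.4829) → (121.3284,141.0743) (closed)

; LightBurn 1.7.01
; GRBL device profile, absolute coords
G21
G90
G0 X353.6568 Y46.3245
M3 S197
G1 X315.0677 Y55.6348 F2459
G1 X221.2068 Y68.3375
G1 X127.3876 Y81.8543
G1 X88.9237 Y93.6068
M5
G0 X218.8720 Y45.6311
M3 S197
G1 X213.5514 Y45.5818 F2459
G1 X198.5368 Y53.7626
G1 X178.1720 Y67.4787
G1 X156.8007 Y84.0349
M5
G0 X355.5075 Y59.2806
M3 S197
G1 X341.0438 Y94.1991 F2459
G1 X306.1253 Y108.6628
G1 X271.2068 Y94.1991
G1 X256.7431 Y59.2806
G1 X271.2068 Y24.3621
G1 X306.1253 Y9.8984
G1 X341.0438 Y24.3621
G1 X355.5075 Y59.2806
M5
G0 X94.1708 Y111.7880
M3 S197
G1 X143.9427 Y111.7880 F2459
G1 X143.9427 Y38.4578
G1 X94.1708 Y38.4578
G1 X94.1708 Y111.7880
M5
G0 X34.7779 Y136.7034
M3 S197
G1 X33.0568 Y140.8585 F2459
G1 X28.9017 Y142.5796
G1 X24.7466 Y140.8585
G1 X23.0255 Y136.7034
G1 X24.7466 Y132.5483
G1 X28.9017 Y130.8272
G1 X33.0568 Y132.5483
G1 X34.7779 Y136.7034
M5
G0 X121.3284 Y141.0743
M3 S197
G1 X114.4560 Y157.6657 F2459
G1 X97.8646 Y164.5381
G1 X81.2732 Y157.6657
G1 X74.4008 Y141.0743
G1 X81.2732 Y124.4829
G1 X97.8646 Y117.6105
G1 X114.4560 Y124.4829
G1 X121.3284 Y141.0743
M5
G0 X0.0000 Y0.0000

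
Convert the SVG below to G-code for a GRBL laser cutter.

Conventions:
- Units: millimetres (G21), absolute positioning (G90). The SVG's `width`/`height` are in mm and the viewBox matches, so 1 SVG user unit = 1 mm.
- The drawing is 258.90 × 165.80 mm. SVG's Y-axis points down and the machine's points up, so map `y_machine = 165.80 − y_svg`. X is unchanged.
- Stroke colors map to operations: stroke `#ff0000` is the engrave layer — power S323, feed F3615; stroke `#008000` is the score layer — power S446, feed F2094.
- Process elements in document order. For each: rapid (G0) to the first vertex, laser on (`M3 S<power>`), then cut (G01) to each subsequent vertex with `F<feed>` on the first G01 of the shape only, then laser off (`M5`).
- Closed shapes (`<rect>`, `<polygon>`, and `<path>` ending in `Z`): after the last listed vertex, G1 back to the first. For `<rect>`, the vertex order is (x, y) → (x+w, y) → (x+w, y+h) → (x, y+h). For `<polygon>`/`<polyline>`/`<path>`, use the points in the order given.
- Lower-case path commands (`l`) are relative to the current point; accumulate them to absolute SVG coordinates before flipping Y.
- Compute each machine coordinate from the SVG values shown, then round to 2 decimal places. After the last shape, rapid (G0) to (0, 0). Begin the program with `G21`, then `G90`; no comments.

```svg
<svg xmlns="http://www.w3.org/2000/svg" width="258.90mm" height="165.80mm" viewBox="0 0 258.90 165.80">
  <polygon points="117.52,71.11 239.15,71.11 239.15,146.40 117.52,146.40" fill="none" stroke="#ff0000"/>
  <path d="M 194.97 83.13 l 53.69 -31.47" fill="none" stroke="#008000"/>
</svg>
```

viewBox `0 0 258.90 165.80` with mm width/height → 1 unit = 1 mm. Flip: y_m = 165.80 − y_svg.

**Shape 1** — `<polygon>` rectangle, stroke `#ff0000` → engrave (S323, F3615). Machine vertices: (117.52,94.69) → (239.15,94.69) → (239.15,19.40) → (117.52,19.40) → (117.52,94.69). Closed: final G1 returns to the first vertex.

**Shape 2** — `<path>` line segment, stroke `#008000` → score (S446, F2094). Machine vertices: (194.97,82.67) → (248.66,114.14). Open path.

G21
G90
G0 X117.52 Y94.69
M3 S323
G01 X239.15 Y94.69 F3615
G01 X239.15 Y19.40
G01 X117.52 Y19.40
G01 X117.52 Y94.69
M5
G0 X194.97 Y82.67
M3 S446
G01 X248.66 Y114.14 F2094
M5
G0 X0.00 Y0.00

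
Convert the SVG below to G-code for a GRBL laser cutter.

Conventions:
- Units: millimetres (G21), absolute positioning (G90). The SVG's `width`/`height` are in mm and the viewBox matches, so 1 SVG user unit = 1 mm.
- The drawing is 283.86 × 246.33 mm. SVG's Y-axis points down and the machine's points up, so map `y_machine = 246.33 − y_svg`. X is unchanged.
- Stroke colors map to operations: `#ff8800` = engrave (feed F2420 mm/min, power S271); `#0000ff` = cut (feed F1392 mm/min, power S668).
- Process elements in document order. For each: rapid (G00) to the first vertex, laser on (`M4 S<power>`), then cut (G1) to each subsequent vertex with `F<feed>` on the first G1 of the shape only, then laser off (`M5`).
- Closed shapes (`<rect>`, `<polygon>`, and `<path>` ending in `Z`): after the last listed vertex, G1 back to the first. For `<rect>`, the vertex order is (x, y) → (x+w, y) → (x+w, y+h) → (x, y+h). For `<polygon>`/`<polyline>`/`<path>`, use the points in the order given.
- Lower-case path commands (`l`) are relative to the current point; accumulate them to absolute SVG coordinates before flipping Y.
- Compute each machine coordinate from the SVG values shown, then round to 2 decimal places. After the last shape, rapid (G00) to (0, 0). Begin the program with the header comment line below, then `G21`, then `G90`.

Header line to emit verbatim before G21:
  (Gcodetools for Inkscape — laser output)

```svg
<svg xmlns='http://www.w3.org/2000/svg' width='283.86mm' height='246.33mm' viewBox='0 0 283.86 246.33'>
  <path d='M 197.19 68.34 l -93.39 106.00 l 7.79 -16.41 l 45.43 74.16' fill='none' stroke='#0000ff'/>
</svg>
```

viewBox `0 0 283.86 246.33` with mm width/height → 1 unit = 1 mm. Flip: y_m = 246.33 − y_svg.

**Shape 1** — `<path>` open polyline, stroke `#0000ff` → cut (S668, F1392). Machine vertices: (197.19,177.99) → (103.80,71.99) → (111.59,88.40) → (157.02,14.24). Open path.

(Gcodetools for Inkscape — laser output)
G21
G90
G00 X197.19 Y177.99
M4 S668
G1 X103.80 Y71.99 F1392
G1 X111.59 Y88.40
G1 X157.02 Y14.24
M5
G00 X0.00 Y0.00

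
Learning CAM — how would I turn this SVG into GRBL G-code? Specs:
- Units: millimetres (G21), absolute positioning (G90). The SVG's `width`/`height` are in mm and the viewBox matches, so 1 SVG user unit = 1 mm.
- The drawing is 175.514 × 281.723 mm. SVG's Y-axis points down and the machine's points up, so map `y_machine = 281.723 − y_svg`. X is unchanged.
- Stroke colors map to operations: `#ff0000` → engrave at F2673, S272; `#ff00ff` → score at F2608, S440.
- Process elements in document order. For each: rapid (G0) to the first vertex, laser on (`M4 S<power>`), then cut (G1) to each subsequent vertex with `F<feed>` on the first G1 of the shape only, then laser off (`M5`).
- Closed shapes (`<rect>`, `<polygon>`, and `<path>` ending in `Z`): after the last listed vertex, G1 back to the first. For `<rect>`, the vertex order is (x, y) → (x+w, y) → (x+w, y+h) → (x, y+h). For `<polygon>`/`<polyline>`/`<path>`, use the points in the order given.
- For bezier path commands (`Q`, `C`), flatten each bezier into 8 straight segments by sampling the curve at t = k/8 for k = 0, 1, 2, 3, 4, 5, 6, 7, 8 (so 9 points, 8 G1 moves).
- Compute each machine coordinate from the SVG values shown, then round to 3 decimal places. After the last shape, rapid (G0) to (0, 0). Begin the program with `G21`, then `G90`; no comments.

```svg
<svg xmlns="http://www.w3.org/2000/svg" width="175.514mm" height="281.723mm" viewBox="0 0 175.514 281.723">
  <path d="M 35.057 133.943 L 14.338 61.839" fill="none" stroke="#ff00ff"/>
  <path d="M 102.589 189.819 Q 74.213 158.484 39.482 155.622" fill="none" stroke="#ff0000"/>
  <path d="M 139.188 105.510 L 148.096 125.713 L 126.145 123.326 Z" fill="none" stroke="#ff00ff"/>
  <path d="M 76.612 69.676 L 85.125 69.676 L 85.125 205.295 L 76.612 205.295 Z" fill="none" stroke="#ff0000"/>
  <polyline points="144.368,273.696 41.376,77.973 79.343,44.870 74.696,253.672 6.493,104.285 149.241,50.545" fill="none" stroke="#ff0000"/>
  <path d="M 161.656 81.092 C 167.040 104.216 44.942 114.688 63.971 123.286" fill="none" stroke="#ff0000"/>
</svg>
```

1 u = 1 mm; y_m = 281.723 − y.

[1] `<path>` line segment, #ff00ff→score S440 F2608: (35.057,147.780) → (14.338,219.884)

[2] `<path>` quadratic bezier, #ff0000→engrave S272 F2673: (102.589,91.904) → (95.396,99.293) → (88.004,105.792) → (80.413,111.401) → (72.624,116.121) → (64.637,119.950) → (56.450,122.890) → (48.065,124.941) → (39.482,126.101)

[3] `<path>` regular polygon, #ff00ff→score S440 F2608: (139.188,176.213) → (148.096,156.010) → (126.145,158.397) → (139.188,176.213) (closed)

[4] `<path>` rectangle, #ff0000→engrave S272 F2673: (76.612,212.047) → (85.125,212.047) → (85.125,76.428) → (76.612,76.428) → (76.612,212.047) (closed)

[5] `<polyline>` open polyline, #ff0000→engrave S272 F2673: (144.368,8.027) → (41.376,203.750) → (79.343,236.853) → (74.696,28.051) → (6.493,177.438) → (149.241,231.178)

[6] `<path>` cubic bezier, #ff0000→engrave S272 F2673: (161.656,200.631) → (158.224,192.532) → (145.988,185.492) → (128.096,179.386) → (107.697,174.087) → (87.936,169.469) → (71.964,165.405) → (62.926,161.770) → (63.971,158.437)

G21
G90
G0 X35.057 Y147.780
M4 S440
G1 X14.338 Y219.884 F2608
M5
G0 X102.589 Y91.904
M4 S272
G1 X95.396 Y99.293 F2673
G1 X88.004 Y105.792
G1 X80.413 Y111.401
G1 X72.624 Y116.121
G1 X64.637 Y119.950
G1 X56.450 Y122.890
G1 X48.065 Y124.941
G1 X39.482 Y126.101
M5
G0 X139.188 Y176.213
M4 S440
G1 X148.096 Y156.010 F2608
G1 X126.145 Y158.397
G1 X139.188 Y176.213
M5
G0 X76.612 Y212.047
M4 S272
G1 X85.125 Y212.047 F2673
G1 X85.125 Y76.428
G1 X76.612 Y76.428
G1 X76.612 Y212.047
M5
G0 X144.368 Y8.027
M4 S272
G1 X41.376 Y203.750 F2673
G1 X79.343 Y236.853
G1 X74.696 Y28.051
G1 X6.493 Y177.438
G1 X149.241 Y231.178
M5
G0 X161.656 Y200.631
M4 S272
G1 X158.224 Y192.532 F2673
G1 X145.988 Y185.492
G1 X128.096 Y179.386
G1 X107.697 Y174.087
G1 X87.936 Y169.469
G1 X71.964 Y165.405
G1 X62.926 Y161.770
G1 X63.971 Y158.437
M5
G0 X0.000 Y0.000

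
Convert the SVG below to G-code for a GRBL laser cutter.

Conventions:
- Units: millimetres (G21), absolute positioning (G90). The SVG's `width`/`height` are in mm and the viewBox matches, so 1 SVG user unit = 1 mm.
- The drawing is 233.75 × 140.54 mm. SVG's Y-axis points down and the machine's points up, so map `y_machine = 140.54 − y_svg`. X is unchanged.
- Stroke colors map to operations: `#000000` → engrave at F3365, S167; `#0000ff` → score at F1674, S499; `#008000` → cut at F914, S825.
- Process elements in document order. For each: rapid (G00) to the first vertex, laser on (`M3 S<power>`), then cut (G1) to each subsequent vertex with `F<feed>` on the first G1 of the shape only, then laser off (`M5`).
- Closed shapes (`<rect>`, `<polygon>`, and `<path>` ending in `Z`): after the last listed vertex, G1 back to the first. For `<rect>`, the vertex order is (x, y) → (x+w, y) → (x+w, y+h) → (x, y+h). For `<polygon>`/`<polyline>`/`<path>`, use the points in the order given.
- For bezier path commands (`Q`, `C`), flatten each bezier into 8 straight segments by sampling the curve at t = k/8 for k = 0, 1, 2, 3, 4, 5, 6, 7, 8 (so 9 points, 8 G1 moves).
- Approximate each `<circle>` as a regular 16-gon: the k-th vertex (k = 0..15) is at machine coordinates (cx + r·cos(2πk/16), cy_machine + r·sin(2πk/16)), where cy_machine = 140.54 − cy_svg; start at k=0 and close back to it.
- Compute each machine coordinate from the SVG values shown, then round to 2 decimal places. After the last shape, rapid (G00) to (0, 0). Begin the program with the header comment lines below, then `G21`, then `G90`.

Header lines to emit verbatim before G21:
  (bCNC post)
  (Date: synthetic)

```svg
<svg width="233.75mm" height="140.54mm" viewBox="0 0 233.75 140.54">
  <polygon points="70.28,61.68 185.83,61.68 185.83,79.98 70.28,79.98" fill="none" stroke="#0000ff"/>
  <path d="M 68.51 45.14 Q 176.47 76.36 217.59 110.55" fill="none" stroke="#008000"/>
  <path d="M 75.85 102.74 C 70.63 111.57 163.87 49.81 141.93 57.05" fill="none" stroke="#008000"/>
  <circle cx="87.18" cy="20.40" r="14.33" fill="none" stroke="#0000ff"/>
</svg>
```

(bCNC post)
(Date: synthetic)
G21
G90
G00 X70.28 Y78.86
M3 S499
G1 X185.83 Y78.86 F1674
G1 X185.83 Y60.56
G1 X70.28 Y60.56
G1 X70.28 Y78.86
M5
G00 X68.51 Y95.40
M3 S825
G1 X94.46 Y87.55 F914
G1 X118.31 Y79.60
G1 X140.08 Y71.57
G1 X159.76 Y63.44
G1 X177.35 Y55.21
G1 X192.85 Y46.90
G1 X206.27 Y38.49
G1 X217.59 Y29.99
M5
G00 X75.85 Y37.80
M3 S825
G1 X78.09 Y37.53 F914
G1 X87.06 Y42.23
G1 X100.25 Y50.29
G1 X115.16 Y60.05
G1 X129.29 Y69.89
G1 X140.13 Y78.16
G1 X145.18 Y83.24
G1 X141.93 Y83.49
M5
G00 X101.51 Y120.14
M3 S499
G1 X100.42 Y125.62 F1674
G1 X97.31 Y130.27
G1 X92.66 Y133.38
G1 X87.18 Y134.47
G1 X81.70 Y133.38
G1 X77.05 Y130.27
G1 X73.94 Y125.62
G1 X72.85 Y120.14
G1 X73.94 Y114.66
G1 X77.05 Y110.01
G1 X81.70 Y106.90
G1 X87.18 Y105.81
G1 X92.66 Y106.90
G1 X97.31 Y110.01
G1 X100.42 Y114.66
G1 X101.51 Y120.14
M5
G00 X0.00 Y0.00

1 u = 1 mm; y_m = 140.54 − y.

[1] `<polygon>` rectangle, #0000ff→score S499 F1674: (70.28,78.86) → (185.83,78.86) → (185.83,60.56) → (70.28,60.56) → (70.28,78.86) (closed)

[2] `<path>` quadratic bezier, #008000→cut S825 F914: (68.51,95.40) → (94.46,87.55) → (118.31,79.60) → (140.08,71.57) → (159.76,63.44) → (177.35,55.21) → (192.85,46.90) → (206.27,38.49) → (217.59,29.99)

[3] `<path>` cubic bezier, #008000→cut S825 F914: (75.85,37.80) → (78.09,37.53) → (87.06,42.23) → (100.25,50.29) → (115.16,60.05) → (129.29,69.89) → (140.13,78.16) → (145.18,83.24) → (141.93,83.49)

[4] `<circle>` circle, #0000ff→score S499 F1674: (101.51,120.14) → (100.42,125.62) → (97.31,130.27) → (92.66,133.38) → (87.18,134.47) → (81.70,133.38) → (77.05,130.27) → (73.94,125.62) → (72.85,120.14) → (73.94,114.66) → (77.05,110.01) → (81.70,106.90) → (87.18,105.81) → (92.66,106.90) → (97.31,110.01) → (100.42,114.66) → (101.51,120.14) (closed)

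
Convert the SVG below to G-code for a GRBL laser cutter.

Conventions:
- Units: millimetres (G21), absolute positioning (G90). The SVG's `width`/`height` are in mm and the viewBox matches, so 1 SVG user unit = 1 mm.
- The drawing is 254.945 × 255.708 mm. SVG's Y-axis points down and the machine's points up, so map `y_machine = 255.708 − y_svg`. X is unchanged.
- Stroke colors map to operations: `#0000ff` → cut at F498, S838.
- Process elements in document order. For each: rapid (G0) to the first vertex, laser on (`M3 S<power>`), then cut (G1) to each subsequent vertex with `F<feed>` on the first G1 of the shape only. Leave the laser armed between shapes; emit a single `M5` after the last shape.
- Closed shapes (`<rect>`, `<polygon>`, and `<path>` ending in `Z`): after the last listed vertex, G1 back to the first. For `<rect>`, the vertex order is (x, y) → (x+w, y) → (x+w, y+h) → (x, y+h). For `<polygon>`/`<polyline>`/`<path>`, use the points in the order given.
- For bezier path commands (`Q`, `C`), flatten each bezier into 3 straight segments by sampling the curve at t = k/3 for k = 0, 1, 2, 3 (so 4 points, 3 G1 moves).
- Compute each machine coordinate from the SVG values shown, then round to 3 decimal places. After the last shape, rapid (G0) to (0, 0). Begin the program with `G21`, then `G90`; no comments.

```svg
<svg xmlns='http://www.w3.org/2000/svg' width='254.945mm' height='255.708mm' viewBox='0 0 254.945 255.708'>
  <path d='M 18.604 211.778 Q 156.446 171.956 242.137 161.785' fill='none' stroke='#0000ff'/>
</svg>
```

1 u = 1 mm; y_m = 255.708 − y.

[1] `<path>` quadratic bezier, #0000ff→cut S838 F498: (18.604,43.930) → (104.704,67.183) → (179.215,83.848) → (242.137,93.923)

G21
G90
G0 X18.604 Y43.930
M3 S838
G1 X104.704 Y67.183 F498
G1 X179.215 Y83.848
G1 X242.137 Y93.923
M5
G0 X0.000 Y0.000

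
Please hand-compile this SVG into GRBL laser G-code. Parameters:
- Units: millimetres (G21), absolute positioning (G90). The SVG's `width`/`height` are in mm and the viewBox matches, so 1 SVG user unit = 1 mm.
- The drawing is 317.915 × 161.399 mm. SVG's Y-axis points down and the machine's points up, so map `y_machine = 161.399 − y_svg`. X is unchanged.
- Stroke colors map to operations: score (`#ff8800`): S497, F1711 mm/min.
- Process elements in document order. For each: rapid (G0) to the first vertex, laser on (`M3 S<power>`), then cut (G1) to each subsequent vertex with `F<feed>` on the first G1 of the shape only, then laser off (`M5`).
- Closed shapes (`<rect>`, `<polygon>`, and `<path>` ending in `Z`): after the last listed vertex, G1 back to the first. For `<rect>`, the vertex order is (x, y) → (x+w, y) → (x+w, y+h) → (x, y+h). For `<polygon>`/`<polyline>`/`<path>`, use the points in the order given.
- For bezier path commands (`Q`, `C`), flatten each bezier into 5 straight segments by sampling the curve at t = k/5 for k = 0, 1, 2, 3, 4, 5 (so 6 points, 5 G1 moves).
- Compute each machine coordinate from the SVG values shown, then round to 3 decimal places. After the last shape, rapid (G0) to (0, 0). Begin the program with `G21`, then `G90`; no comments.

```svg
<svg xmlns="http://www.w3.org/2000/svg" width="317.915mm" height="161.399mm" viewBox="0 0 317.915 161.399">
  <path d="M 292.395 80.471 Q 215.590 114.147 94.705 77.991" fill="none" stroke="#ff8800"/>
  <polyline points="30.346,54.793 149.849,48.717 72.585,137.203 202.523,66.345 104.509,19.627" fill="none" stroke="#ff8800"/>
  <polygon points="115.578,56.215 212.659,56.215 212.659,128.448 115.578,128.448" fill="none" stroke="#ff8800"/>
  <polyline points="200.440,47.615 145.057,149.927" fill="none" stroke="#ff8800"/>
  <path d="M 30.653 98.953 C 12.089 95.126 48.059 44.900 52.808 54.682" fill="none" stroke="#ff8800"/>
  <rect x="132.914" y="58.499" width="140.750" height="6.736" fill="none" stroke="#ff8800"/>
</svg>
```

Since the viewBox matches the mm dimensions, user units are millimetres directly. The only transform is the Y-flip y_m = 161.399 − y_svg.

Shape 1 is a quadratic bezier drawn with `<path>`. Its stroke #ff8800 means score at S497, F1711. After flipping Y the toolpath is (292.395,80.928) → (259.910,70.251) → (223.898,65.160) → (184.360,65.656) → (141.296,71.739) → (94.705,83.408).

Shape 2 is a open polyline drawn with `<polyline>`. Its stroke #ff8800 means score at S497, F1711. After flipping Y the toolpath is (30.346,106.606) → (149.849,112.682) → (72.585,24.196) → (202.523,95.054) → (104.509,141.772).

Shape 3 is a rectangle drawn with `<polygon>`. Its stroke #ff8800 means score at S497, F1711. After flipping Y the toolpath is (115.578,105.184) → (212.659,105.184) → (212.659,32.951) → (115.578,32.951) → (115.578,105.184), returning to the start.

Shape 4 is a line segment drawn with `<polyline>`. Its stroke #ff8800 means score at S497, F1711. After flipping Y the toolpath is (200.440,113.784) → (145.057,11.472).

Shape 5 is a cubic bezier drawn with `<path>`. Its stroke #ff8800 means score at S497, F1711. After flipping Y the toolpath is (30.653,62.446) → (25.373,69.459) → (29.064,82.500) → (37.611,96.462) → (46.898,106.236) → (52.808,106.717).

Shape 6 is a rectangle drawn with `<rect>`. Its stroke #ff8800 means score at S497, F1711. After flipping Y the toolpath is (132.914,102.900) → (273.664,102.900) → (273.664,96.164) → (132.914,96.164) → (132.914,102.900), returning to the start.

G21
G90
G0 X292.395 Y80.928
M3 S497
G1 X259.910 Y70.251 F1711
G1 X223.898 Y65.160
G1 X184.360 Y65.656
G1 X141.296 Y71.739
G1 X94.705 Y83.408
M5
G0 X30.346 Y106.606
M3 S497
G1 X149.849 Y112.682 F1711
G1 X72.585 Y24.196
G1 X202.523 Y95.054
G1 X104.509 Y141.772
M5
G0 X115.578 Y105.184
M3 S497
G1 X212.659 Y105.184 F1711
G1 X212.659 Y32.951
G1 X115.578 Y32.951
G1 X115.578 Y105.184
M5
G0 X200.440 Y113.784
M3 S497
G1 X145.057 Y11.472 F1711
M5
G0 X30.653 Y62.446
M3 S497
G1 X25.373 Y69.459 F1711
G1 X29.064 Y82.500
G1 X37.611 Y96.462
G1 X46.898 Y106.236
G1 X52.808 Y106.717
M5
G0 X132.914 Y102.900
M3 S497
G1 X273.664 Y102.900 F1711
G1 X273.664 Y96.164
G1 X132.914 Y96.164
G1 X132.914 Y102.900
M5
G0 X0.000 Y0.000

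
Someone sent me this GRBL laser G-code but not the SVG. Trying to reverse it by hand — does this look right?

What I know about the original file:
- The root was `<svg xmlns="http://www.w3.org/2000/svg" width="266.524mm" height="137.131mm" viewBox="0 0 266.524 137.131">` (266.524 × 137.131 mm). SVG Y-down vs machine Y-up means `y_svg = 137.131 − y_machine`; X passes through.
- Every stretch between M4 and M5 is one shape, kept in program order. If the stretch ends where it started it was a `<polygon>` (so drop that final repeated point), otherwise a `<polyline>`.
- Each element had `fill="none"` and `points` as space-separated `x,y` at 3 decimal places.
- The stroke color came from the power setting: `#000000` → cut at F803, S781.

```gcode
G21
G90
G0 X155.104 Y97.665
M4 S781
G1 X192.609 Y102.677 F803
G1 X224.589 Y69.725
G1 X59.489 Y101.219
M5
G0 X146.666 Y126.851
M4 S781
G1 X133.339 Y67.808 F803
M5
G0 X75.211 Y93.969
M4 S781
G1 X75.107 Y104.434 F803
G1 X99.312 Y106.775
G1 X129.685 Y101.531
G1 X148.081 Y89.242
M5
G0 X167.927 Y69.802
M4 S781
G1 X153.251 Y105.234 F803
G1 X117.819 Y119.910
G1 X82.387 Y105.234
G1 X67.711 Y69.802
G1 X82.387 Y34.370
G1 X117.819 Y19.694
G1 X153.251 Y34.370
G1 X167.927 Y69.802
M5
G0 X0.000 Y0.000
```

<svg xmlns="http://www.w3.org/2000/svg" width="266.524mm" height="137.131mm" viewBox="0 0 266.524 137.131">
  <polyline points="155.104,39.466 192.609,34.454 224.589,67.406 59.489,35.912" fill="none" stroke="#000000"/>
  <polyline points="146.666,10.280 133.339,69.323" fill="none" stroke="#000000"/>
  <polyline points="75.211,43.162 75.107,32.697 99.312,30.356 129.685,35.600 148.081,47.889" fill="none" stroke="#000000"/>
  <polygon points="167.927,67.329 153.251,31.897 117.819,17.221 82.387,31.897 67.711,67.329 82.387,102.761 117.819,117.437 153.251,102.761" fill="none" stroke="#000000"/>
</svg>

y_svg = 137.131 − y_m. Every run uses S781, so all elements get stroke `#000000` (cut).

[1] open run; points: 155.104,39.466 192.609,34.454 224.589,67.406 59.489,35.912

[2] open run; points: 146.666,10.280 133.339,69.323

[3] open run; points: 75.211,43.162 75.107,32.697 99.312,30.356 129.685,35.600 148.081,47.889

[4] closed run; points: 167.927,67.329 153.251,31.897 117.819,17.221 82.387,31.897 67.711,67.329 82.387,102.761 117.819,117.437 153.251,102.761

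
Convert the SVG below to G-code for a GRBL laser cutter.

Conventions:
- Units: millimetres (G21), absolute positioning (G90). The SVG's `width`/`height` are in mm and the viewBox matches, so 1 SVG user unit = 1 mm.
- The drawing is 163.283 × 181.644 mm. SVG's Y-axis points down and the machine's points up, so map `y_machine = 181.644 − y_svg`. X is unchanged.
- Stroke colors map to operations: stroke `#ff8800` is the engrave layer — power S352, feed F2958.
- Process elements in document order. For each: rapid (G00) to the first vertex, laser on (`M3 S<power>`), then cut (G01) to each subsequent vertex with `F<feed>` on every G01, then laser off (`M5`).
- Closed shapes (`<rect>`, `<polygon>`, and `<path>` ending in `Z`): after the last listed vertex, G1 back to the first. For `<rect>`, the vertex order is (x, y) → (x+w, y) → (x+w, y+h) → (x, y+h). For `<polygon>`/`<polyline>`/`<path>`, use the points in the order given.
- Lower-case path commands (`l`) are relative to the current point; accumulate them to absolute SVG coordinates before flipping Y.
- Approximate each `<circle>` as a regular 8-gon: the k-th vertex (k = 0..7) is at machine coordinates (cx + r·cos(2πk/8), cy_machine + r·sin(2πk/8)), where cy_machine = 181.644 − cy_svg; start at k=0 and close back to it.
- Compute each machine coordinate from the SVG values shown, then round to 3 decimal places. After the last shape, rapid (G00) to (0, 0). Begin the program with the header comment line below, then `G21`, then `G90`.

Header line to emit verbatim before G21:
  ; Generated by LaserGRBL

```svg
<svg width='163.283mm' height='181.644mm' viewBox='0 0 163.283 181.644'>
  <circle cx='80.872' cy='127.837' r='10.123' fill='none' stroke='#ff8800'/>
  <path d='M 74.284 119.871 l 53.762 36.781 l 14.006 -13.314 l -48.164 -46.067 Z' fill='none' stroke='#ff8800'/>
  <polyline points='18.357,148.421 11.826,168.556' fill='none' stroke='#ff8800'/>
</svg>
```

viewBox `0 0 163.283 181.644` with mm width/height → 1 unit = 1 mm. Flip: y_m = 181.644 − y_svg.

**Shape 1** — `<circle>` circle, stroke `#ff8800` → engrave (S352, F2958). Machine vertices: (90.995,53.807) → (88.030,60.965) → (80.872,63.930) → (73.714,60.965) → (70.749,53.807) → (73.714,46.649) → (80.872,43.684) → (88.030,46.649) → (90.995,53.807). Closed: final G1 returns to the first vertex.

**Shape 2** — `<path>` closed polygon, stroke `#ff8800` → engrave (S352, F2958). Machine vertices: (74.284,61.773) → (128.046,24.992) → (142.052,38.306) → (93.888,84.373) → (74.284,61.773). Closed: final G1 returns to the first vertex.

**Shape 3** — `<polyline>` line segment, stroke `#ff8800` → engrave (S352, F2958). Machine vertices: (18.357,33.223) → (11.826,13.088). Open path.

; Generated by LaserGRBL
G21
G90
G00 X90.995 Y53.807
M3 S352
G01 X88.030 Y60.965 F2958
G01 X80.872 Y63.930 F2958
G01 X73.714 Y60.965 F2958
G01 X70.749 Y53.807 F2958
G01 X73.714 Y46.649 F2958
G01 X80.872 Y43.684 F2958
G01 X88.030 Y46.649 F2958
G01 X90.995 Y53.807 F2958
M5
G00 X74.284 Y61.773
M3 S352
G01 X128.046 Y24.992 F2958
G01 X142.052 Y38.306 F2958
G01 X93.888 Y84.373 F2958
G01 X74.284 Y61.773 F2958
M5
G00 X18.357 Y33.223
M3 S352
G01 X11.826 Y13.088 F2958
M5
G00 X0.000 Y0.000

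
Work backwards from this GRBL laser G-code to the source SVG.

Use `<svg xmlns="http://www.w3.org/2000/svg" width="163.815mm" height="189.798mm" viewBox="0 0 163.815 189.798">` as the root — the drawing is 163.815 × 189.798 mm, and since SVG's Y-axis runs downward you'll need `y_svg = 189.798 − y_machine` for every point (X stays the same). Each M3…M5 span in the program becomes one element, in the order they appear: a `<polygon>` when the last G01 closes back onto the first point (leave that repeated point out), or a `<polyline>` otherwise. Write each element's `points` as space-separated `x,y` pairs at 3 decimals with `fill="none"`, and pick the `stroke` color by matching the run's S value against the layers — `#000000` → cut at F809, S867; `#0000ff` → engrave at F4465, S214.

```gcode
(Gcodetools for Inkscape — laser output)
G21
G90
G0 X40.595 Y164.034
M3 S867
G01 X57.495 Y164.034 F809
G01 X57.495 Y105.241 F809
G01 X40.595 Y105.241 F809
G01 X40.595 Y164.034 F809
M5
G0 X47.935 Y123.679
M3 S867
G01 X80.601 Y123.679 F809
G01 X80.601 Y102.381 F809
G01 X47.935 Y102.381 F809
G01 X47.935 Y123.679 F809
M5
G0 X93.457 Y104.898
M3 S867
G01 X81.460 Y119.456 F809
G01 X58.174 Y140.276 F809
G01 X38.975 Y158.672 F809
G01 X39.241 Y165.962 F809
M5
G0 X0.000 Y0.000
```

Machine Y-up, SVG Y-down with viewBox height 189.798, so y_svg = 189.798 − y_machine; X carries over. Every run uses S867, so all elements get stroke `#000000` (cut).

Run 1: The run returns to its start, so emit a `<polygon>` with points (Y-flipped): 40.595,25.764 57.495,25.764 57.495,84.557 40.595,84.557.

Run 2: The run returns to its start, so emit a `<polygon>` with points (Y-flipped): 47.935,66.119 80.601,66.119 80.601,87.417 47.935,87.417.

Run 3: The run is open, so emit a `<polyline>` with points (Y-flipped): 93.457,84.900 81.460,70.342 58.174,49.522 38.975,31.126 39.241,23.836.

<svg xmlns="http://www.w3.org/2000/svg" width="163.815mm" height="189.798mm" viewBox="0 0 163.815 189.798">
  <polygon points="40.595,25.764 57.495,25.764 57.495,84.557 40.595,84.557" fill="none" stroke="#000000"/>
  <polygon points="47.935,66.119 80.601,66.119 80.601,87.417 47.935,87.417" fill="none" stroke="#000000"/>
  <polyline points="93.457,84.900 81.460,70.342 58.174,49.522 38.975,31.126 39.241,23.836" fill="none" stroke="#000000"/>
</svg>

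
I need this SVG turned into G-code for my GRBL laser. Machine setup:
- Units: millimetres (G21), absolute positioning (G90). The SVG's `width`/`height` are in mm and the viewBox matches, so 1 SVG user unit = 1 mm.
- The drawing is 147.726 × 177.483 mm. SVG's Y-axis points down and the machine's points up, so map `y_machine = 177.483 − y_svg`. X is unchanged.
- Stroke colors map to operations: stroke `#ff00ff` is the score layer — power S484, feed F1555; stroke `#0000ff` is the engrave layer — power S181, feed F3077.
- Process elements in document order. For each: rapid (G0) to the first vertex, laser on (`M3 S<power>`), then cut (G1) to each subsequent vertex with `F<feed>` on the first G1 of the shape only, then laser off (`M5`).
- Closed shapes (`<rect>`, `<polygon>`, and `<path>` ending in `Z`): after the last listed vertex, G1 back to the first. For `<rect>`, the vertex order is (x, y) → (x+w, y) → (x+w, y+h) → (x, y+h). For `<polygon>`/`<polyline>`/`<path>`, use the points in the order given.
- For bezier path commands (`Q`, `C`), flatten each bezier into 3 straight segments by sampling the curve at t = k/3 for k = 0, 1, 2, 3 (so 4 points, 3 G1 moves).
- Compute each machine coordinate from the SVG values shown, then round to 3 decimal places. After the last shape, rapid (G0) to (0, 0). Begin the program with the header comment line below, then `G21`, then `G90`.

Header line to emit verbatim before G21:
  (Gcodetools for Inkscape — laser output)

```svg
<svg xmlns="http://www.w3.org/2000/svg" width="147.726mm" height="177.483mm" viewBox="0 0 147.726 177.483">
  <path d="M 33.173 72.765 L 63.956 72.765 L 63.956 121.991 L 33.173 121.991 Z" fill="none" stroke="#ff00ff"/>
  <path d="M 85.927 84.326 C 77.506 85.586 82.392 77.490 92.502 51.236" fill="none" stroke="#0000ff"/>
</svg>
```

1 u = 1 mm; y_m = 177.483 − y.

[1] `<path>` rectangle, #ff00ff→score S484 F1555: (33.173,104.718) → (63.956,104.718) → (63.956,55.492) → (33.173,55.492) → (33.173,104.718) (closed)

[2] `<path>` cubic bezier, #0000ff→engrave S181 F3077: (85.927,93.157) → (81.642,95.342) → (84.433,105.720) → (92.502,126.247)

(Gcodetools for Inkscape — laser output)
G21
G90
G0 X33.173 Y104.718
M3 S484
G1 X63.956 Y104.718 F1555
G1 X63.956 Y55.492
G1 X33.173 Y55.492
G1 X33.173 Y104.718
M5
G0 X85.927 Y93.157
M3 S181
G1 X81.642 Y95.342 F3077
G1 X84.433 Y105.720
G1 X92.502 Y126.247
M5
G0 X0.000 Y0.000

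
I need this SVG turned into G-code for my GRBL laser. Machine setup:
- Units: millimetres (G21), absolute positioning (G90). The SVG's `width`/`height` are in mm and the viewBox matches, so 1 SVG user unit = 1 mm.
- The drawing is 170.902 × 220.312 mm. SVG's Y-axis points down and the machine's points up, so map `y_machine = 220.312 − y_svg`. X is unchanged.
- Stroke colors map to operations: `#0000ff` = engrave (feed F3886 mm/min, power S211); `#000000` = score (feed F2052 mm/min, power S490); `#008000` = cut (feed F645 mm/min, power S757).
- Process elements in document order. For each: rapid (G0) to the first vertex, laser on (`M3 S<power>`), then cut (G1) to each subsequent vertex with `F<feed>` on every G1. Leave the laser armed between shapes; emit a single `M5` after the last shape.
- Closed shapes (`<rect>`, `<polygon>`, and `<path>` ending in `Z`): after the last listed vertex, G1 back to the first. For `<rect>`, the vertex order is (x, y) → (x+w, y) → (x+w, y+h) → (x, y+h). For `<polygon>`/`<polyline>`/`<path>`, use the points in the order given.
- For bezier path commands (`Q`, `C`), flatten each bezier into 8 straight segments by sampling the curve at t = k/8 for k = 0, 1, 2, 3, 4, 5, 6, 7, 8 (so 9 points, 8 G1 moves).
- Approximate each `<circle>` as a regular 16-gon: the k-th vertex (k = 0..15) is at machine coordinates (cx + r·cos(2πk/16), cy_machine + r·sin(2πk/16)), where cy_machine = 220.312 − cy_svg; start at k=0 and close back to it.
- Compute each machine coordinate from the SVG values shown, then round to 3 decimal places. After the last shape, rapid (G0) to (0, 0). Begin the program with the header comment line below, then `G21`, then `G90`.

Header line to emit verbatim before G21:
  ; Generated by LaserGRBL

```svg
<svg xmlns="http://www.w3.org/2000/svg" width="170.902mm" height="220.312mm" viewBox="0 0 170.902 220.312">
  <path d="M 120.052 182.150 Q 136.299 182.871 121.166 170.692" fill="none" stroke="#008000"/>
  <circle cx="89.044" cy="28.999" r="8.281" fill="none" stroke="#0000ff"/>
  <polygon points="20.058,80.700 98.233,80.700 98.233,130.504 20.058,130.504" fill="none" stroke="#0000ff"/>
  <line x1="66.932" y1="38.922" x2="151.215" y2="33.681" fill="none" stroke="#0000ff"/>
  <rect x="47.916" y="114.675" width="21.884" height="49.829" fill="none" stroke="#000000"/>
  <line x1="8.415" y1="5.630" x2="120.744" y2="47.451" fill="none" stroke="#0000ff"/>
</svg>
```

viewBox `0 0 170.902 220.312` with mm width/height → 1 unit = 1 mm. Flip: y_m = 220.312 − y_svg.

**Shape 1** — `<path>` quadratic bezier, stroke `#008000` → cut (S757, F645). Control points (SVG): P0=(120.052,182.150), P1=(136.299,182.871), P2=(121.166,170.692); sampled at t=k/8. Machine vertices: (120.052,38.162) → (123.623,38.183) → (126.214,38.608) → (127.824,39.435) → (128.454,40.666) → (128.103,42.300) → (126.771,44.337) → (124.459,46.777) → (121.166,49.620). Open path.

**Shape 2** — `<circle>` circle, stroke `#0000ff` → engrave (S211, F3886). Machine vertices: (97.325,191.313) → (96.695,194.482) → (94.900,197.169) → (92.213,198.964) → (89.044,199.594) → (85.875,198.964) → (83.188,197.169) → (81.393,194.482) → (80.763,191.313) → (81.393,188.144) → (83.188,185.457) → (85.875,183.662) → (89.044,183.032) → (92.213,183.662) → (94.900,185.457) → (96.695,188.144) → (97.325,191.313). Closed: final G1 returns to the first vertex.

**Shape 3** — `<polygon>` rectangle, stroke `#0000ff` → engrave (S211, F3886). Machine vertices: (20.058,139.612) → (98.233,139.612) → (98.233,89.808) → (20.058,89.808) → (20.058,139.612). Closed: final G1 returns to the first vertex.

**Shape 4** — `<line>` line segment, stroke `#0000ff` → engrave (S211, F3886). Machine vertices: (66.932,181.390) → (151.215,186.631). Open path.

**Shape 5** — `<rect>` rectangle, stroke `#000000` → score (S490, F2052). Machine vertices: (47.916,105.637) → (69.800,105.637) → (69.800,55.808) → (47.916,55.808) → (47.916,105.637). Closed: final G1 returns to the first vertex.

**Shape 6** — `<line>` line segment, stroke `#0000ff` → engrave (S211, F3886). Machine vertices: (8.415,214.682) → (120.744,172.861). Open path.

; Generated by LaserGRBL
G21
G90
G0 X120.052 Y38.162
M3 S757
G1 X123.623 Y38.183 F645
G1 X126.214 Y38.608 F645
G1 X127.824 Y39.435 F645
G1 X128.454 Y40.666 F645
G1 X128.103 Y42.300 F645
G1 X126.771 Y44.337 F645
G1 X124.459 Y46.777 F645
G1 X121.166 Y49.620 F645
G0 X97.325 Y191.313
M3 S211
G1 X96.695 Y194.482 F3886
G1 X94.900 Y197.169 F3886
G1 X92.213 Y198.964 F3886
G1 X89.044 Y199.594 F3886
G1 X85.875 Y198.964 F3886
G1 X83.188 Y197.169 F3886
G1 X81.393 Y194.482 F3886
G1 X80.763 Y191.313 F3886
G1 X81.393 Y188.144 F3886
G1 X83.188 Y185.457 F3886
G1 X85.875 Y183.662 F3886
G1 X89.044 Y183.032 F3886
G1 X92.213 Y183.662 F3886
G1 X94.900 Y185.457 F3886
G1 X96.695 Y188.144 F3886
G1 X97.325 Y191.313 F3886
G0 X20.058 Y139.612
M3 S211
G1 X98.233 Y139.612 F3886
G1 X98.233 Y89.808 F3886
G1 X20.058 Y89.808 F3886
G1 X20.058 Y139.612 F3886
G0 X66.932 Y181.390
M3 S211
G1 X151.215 Y186.631 F3886
G0 X47.916 Y105.637
M3 S490
G1 X69.800 Y105.637 F2052
G1 X69.800 Y55.808 F2052
G1 X47.916 Y55.808 F2052
G1 X47.916 Y105.637 F2052
G0 X8.415 Y214.682
M3 S211
G1 X120.744 Y172.861 F3886
M5
G0 X0.000 Y0.000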